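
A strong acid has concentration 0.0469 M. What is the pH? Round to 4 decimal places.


A strong acid dissociates completely, so [H+] equals the given concentration.
pH = -log10([H+]) = -log10(0.0469)
pH = 1.32882716, rounded to 4 dp:

1.3288


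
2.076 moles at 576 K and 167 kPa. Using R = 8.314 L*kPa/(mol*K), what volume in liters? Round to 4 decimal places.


PV = nRT, solve for V = nRT / P.
nRT = 2.076 * 8.314 * 576 = 9941.6817
V = 9941.6817 / 167
V = 59.53102814 L, rounded to 4 dp:

59.5310 L


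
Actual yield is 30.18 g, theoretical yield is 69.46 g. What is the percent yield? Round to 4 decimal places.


% yield = 100 * actual / theoretical
% yield = 100 * 30.18 / 69.46
% yield = 43.44946732 %, rounded to 4 dp:

43.4495 %


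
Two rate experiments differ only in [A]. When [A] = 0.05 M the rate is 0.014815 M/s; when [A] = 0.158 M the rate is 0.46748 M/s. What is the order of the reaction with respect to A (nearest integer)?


Rate is proportional to [A]^n, so rate2/rate1 = ([A]2/[A]1)^n. Take logs to solve for n.
rate2/rate1 = 0.46748 / 0.014815 = 31.5545
[A]2/[A]1 = 0.158 / 0.05 = 3.16
n = ln(31.5545) / ln(3.16) = 3.0
Nearest integer order:

3


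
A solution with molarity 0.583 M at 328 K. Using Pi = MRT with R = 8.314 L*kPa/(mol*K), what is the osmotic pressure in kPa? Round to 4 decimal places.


Osmotic pressure (van't Hoff): Pi = M*R*T.
RT = 8.314 * 328 = 2726.992
Pi = 0.583 * 2726.992
Pi = 1589.836336 kPa, rounded to 4 dp:

1589.8363 kPa


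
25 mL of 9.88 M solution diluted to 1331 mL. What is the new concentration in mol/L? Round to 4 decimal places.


Dilution: M1*V1 = M2*V2, solve for M2.
M2 = M1*V1 / V2
M2 = 9.88 * 25 / 1331
M2 = 247.0 / 1331
M2 = 0.18557476 mol/L, rounded to 4 dp:

0.1856 mol/L


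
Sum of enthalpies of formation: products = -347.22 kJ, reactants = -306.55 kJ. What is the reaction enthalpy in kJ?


dH_rxn = sum(dH_f products) - sum(dH_f reactants)
dH_rxn = -347.22 - (-306.55)
dH_rxn = -40.67 kJ:

-40.67 kJ


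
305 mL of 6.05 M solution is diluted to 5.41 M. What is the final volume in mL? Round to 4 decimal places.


Dilution: M1*V1 = M2*V2, solve for V2.
V2 = M1*V1 / M2
V2 = 6.05 * 305 / 5.41
V2 = 1845.25 / 5.41
V2 = 341.08133087 mL, rounded to 4 dp:

341.0813 mL


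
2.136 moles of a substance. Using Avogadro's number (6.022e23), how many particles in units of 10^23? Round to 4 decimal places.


N = n * NA, then divide by 1e23 for the requested units.
N / 1e23 = n * 6.022
N / 1e23 = 2.136 * 6.022
N / 1e23 = 12.862992, rounded to 4 dp:

12.8630


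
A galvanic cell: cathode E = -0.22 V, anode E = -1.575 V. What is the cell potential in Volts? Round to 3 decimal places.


Standard cell potential: E_cell = E_cathode - E_anode.
E_cell = -0.22 - (-1.575)
E_cell = 1.355 V, rounded to 3 dp:

1.355 V


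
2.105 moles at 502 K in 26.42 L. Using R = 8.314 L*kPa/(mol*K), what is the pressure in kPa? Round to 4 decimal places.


PV = nRT, solve for P = nRT / V.
nRT = 2.105 * 8.314 * 502 = 8785.4869
P = 8785.4869 / 26.42
P = 332.53167676 kPa, rounded to 4 dp:

332.5317 kPa


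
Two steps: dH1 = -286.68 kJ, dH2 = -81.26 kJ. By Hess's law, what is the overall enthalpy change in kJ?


Hess's law: enthalpy is a state function, so add the step enthalpies.
dH_total = dH1 + dH2 = -286.68 + (-81.26)
dH_total = -367.94 kJ:

-367.94 kJ


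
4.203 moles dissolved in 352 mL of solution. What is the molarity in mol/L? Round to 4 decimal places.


Convert volume to liters: V_L = V_mL / 1000.
V_L = 352 / 1000 = 0.352 L
M = n / V_L = 4.203 / 0.352
M = 11.94034091 mol/L, rounded to 4 dp:

11.9403 mol/L


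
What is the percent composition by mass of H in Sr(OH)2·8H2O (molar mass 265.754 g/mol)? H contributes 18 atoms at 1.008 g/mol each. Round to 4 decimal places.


pct = 100 * (n_elem * M_elem) / M_total
mass_contribution = 18 * 1.008 = 18.144 g/mol
pct = 100 * 18.144 / 265.754
pct = 6.82736666 %, rounded to 4 dp:

6.8274 %


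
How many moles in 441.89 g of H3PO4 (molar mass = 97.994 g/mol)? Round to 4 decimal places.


n = mass / M
n = 441.89 / 97.994
n = 4.50935772 mol, rounded to 4 dp:

4.5094 mol


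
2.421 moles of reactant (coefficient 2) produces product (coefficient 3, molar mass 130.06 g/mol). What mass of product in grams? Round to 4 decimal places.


Use the coefficient ratio to convert reactant moles to product moles, then multiply by the product's molar mass.
moles_P = moles_R * (coeff_P / coeff_R) = 2.421 * (3/2) = 3.6315
mass_P = moles_P * M_P = 3.6315 * 130.06
mass_P = 472.31289 g, rounded to 4 dp:

472.3129 g


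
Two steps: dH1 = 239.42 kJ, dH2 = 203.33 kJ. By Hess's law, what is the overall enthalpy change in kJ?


Hess's law: enthalpy is a state function, so add the step enthalpies.
dH_total = dH1 + dH2 = 239.42 + (203.33)
dH_total = 442.75 kJ:

442.75 kJ


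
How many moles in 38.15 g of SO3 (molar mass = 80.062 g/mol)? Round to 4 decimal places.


n = mass / M
n = 38.15 / 80.062
n = 0.47650571 mol, rounded to 4 dp:

0.4765 mol


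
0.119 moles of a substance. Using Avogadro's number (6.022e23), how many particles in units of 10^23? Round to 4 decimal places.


N = n * NA, then divide by 1e23 for the requested units.
N / 1e23 = n * 6.022
N / 1e23 = 0.119 * 6.022
N / 1e23 = 0.716618, rounded to 4 dp:

0.7166


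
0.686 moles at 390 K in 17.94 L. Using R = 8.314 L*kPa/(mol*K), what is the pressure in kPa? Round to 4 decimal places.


PV = nRT, solve for P = nRT / V.
nRT = 0.686 * 8.314 * 390 = 2224.3276
P = 2224.3276 / 17.94
P = 123.98704571 kPa, rounded to 4 dp:

123.9870 kPa


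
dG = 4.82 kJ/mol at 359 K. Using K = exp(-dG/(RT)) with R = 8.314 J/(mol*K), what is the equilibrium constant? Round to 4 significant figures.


dG is in kJ/mol; multiply by 1000 to match R in J/(mol*K).
RT = 8.314 * 359 = 2984.726 J/mol
exponent = -dG*1000 / (RT) = -(4.82*1000) / 2984.726 = -1.6148886
K = exp(-1.6148886)
K = 0.19891283, rounded to 4 significant figures:

0.1989


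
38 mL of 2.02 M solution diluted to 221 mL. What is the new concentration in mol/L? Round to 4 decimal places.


Dilution: M1*V1 = M2*V2, solve for M2.
M2 = M1*V1 / V2
M2 = 2.02 * 38 / 221
M2 = 76.76 / 221
M2 = 0.34733032 mol/L, rounded to 4 dp:

0.3473 mol/L


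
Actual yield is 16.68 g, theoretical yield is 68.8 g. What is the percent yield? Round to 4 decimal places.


% yield = 100 * actual / theoretical
% yield = 100 * 16.68 / 68.8
% yield = 24.24418605 %, rounded to 4 dp:

24.2442 %


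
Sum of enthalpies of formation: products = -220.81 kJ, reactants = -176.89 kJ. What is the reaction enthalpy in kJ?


dH_rxn = sum(dH_f products) - sum(dH_f reactants)
dH_rxn = -220.81 - (-176.89)
dH_rxn = -43.92 kJ:

-43.92 kJ


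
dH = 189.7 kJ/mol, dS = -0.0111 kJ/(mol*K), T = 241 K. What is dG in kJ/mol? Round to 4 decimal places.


Gibbs: dG = dH - T*dS (consistent units, dS already in kJ/(mol*K)).
T*dS = 241 * -0.0111 = -2.6751
dG = 189.7 - (-2.6751)
dG = 192.3751 kJ/mol, rounded to 4 dp:

192.3751 kJ/mol


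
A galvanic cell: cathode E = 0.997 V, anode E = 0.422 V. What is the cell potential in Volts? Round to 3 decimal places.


Standard cell potential: E_cell = E_cathode - E_anode.
E_cell = 0.997 - (0.422)
E_cell = 0.575 V, rounded to 3 dp:

0.575 V


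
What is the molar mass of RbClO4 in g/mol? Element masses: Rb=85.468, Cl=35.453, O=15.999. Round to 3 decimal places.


M = sum(count * atomic_mass) over atoms.
M = 1*85.468 + 1*35.453 + 4*15.999
M = 85.468 + 35.453 + 63.996
M = 184.917 g/mol, rounded to 3 dp:

184.917 g/mol


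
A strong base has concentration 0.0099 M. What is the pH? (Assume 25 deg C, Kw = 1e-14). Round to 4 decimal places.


A strong base dissociates completely, so [OH-] equals the given concentration.
pOH = -log10([OH-]) = -log10(0.0099) = 2.004365
pH = 14 - pOH = 14 - 2.004365
pH = 11.995635, rounded to 4 dp:

11.9956


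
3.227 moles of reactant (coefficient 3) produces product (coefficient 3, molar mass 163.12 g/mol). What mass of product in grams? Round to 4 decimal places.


Use the coefficient ratio to convert reactant moles to product moles, then multiply by the product's molar mass.
moles_P = moles_R * (coeff_P / coeff_R) = 3.227 * (3/3) = 3.227
mass_P = moles_P * M_P = 3.227 * 163.12
mass_P = 526.38824 g, rounded to 4 dp:

526.3882 g


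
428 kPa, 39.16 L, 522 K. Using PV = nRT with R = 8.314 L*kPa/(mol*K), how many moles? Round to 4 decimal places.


PV = nRT, solve for n = PV / (RT).
PV = 428 * 39.16 = 16760.48
RT = 8.314 * 522 = 4339.908
n = 16760.48 / 4339.908
n = 3.86194362 mol, rounded to 4 dp:

3.8619 mol


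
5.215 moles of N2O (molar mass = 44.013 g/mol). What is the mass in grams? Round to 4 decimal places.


mass = n * M
mass = 5.215 * 44.013
mass = 229.527795 g, rounded to 4 dp:

229.5278 g


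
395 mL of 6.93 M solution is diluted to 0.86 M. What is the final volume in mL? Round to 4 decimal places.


Dilution: M1*V1 = M2*V2, solve for V2.
V2 = M1*V1 / M2
V2 = 6.93 * 395 / 0.86
V2 = 2737.35 / 0.86
V2 = 3182.96511628 mL, rounded to 4 dp:

3182.9651 mL


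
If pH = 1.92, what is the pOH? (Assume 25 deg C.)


At 25 deg C, pH + pOH = 14.
pOH = 14 - pH = 14 - 1.92
pOH = 12.08:

12.08


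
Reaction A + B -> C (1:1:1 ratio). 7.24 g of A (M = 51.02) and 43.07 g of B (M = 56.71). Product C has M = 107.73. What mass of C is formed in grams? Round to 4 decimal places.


Find moles of each reactant; the smaller value is the limiting reagent in a 1:1:1 reaction, so moles_C equals moles of the limiter.
n_A = mass_A / M_A = 7.24 / 51.02 = 0.141905 mol
n_B = mass_B / M_B = 43.07 / 56.71 = 0.759478 mol
Limiting reagent: A (smaller), n_limiting = 0.141905 mol
mass_C = n_limiting * M_C = 0.141905 * 107.73
mass_C = 15.28742565 g, rounded to 4 dp:

15.2874 g


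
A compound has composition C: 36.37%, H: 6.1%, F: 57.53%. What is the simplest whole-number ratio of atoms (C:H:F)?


Assume 100 g of compound, divide each mass% by atomic mass to get moles, then normalize by the smallest to get a raw atom ratio.
Moles per 100 g: C: 36.37/12.011 = 3.0281, H: 6.1/1.008 = 6.0516, F: 57.53/18.998 = 3.0282
Raw ratio (divide by min = 3.0281): C: 1.0, H: 1.999, F: 1.0
Multiply by 1 to clear fractions: C: 1.0 ~= 1, H: 1.999 ~= 2, F: 1.0 ~= 1
Reduce by GCD to get the simplest whole-number ratio:

1:2:1


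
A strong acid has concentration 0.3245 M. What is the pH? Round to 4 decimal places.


A strong acid dissociates completely, so [H+] equals the given concentration.
pH = -log10([H+]) = -log10(0.3245)
pH = 0.4887853, rounded to 4 dp:

0.4888


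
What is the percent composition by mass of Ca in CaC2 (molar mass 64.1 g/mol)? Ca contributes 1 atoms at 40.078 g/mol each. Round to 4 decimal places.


pct = 100 * (n_elem * M_elem) / M_total
mass_contribution = 1 * 40.078 = 40.078 g/mol
pct = 100 * 40.078 / 64.1
pct = 62.52418097 %, rounded to 4 dp:

62.5242 %


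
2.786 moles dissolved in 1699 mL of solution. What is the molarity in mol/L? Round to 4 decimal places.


Convert volume to liters: V_L = V_mL / 1000.
V_L = 1699 / 1000 = 1.699 L
M = n / V_L = 2.786 / 1.699
M = 1.63978811 mol/L, rounded to 4 dp:

1.6398 mol/L


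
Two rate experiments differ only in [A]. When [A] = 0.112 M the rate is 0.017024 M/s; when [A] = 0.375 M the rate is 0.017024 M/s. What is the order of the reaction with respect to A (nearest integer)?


Rate is proportional to [A]^n, so rate2/rate1 = ([A]2/[A]1)^n. Take logs to solve for n.
rate2/rate1 = 0.017024 / 0.017024 = 1.0
[A]2/[A]1 = 0.375 / 0.112 = 3.3482
n = ln(1.0) / ln(3.3482) = 0.0
Nearest integer order:

0


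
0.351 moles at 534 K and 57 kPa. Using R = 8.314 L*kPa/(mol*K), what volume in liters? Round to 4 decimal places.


PV = nRT, solve for V = nRT / P.
nRT = 0.351 * 8.314 * 534 = 1558.3263
V = 1558.3263 / 57
V = 27.33905789 L, rounded to 4 dp:

27.3391 L


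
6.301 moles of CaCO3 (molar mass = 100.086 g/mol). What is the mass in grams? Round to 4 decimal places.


mass = n * M
mass = 6.301 * 100.086
mass = 630.641886 g, rounded to 4 dp:

630.6419 g


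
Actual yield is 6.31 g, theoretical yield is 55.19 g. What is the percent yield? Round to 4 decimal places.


% yield = 100 * actual / theoretical
% yield = 100 * 6.31 / 55.19
% yield = 11.43323066 %, rounded to 4 dp:

11.4332 %


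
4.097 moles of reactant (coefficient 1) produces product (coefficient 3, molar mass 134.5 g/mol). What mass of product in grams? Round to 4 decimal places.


Use the coefficient ratio to convert reactant moles to product moles, then multiply by the product's molar mass.
moles_P = moles_R * (coeff_P / coeff_R) = 4.097 * (3/1) = 12.291
mass_P = moles_P * M_P = 12.291 * 134.5
mass_P = 1653.1395 g, rounded to 4 dp:

1653.1395 g


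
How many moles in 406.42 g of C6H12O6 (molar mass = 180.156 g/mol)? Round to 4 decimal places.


n = mass / M
n = 406.42 / 180.156
n = 2.25593375 mol, rounded to 4 dp:

2.2559 mol


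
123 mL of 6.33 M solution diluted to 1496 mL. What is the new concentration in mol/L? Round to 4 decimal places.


Dilution: M1*V1 = M2*V2, solve for M2.
M2 = M1*V1 / V2
M2 = 6.33 * 123 / 1496
M2 = 778.59 / 1496
M2 = 0.52044786 mol/L, rounded to 4 dp:

0.5204 mol/L


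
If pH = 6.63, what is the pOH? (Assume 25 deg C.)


At 25 deg C, pH + pOH = 14.
pOH = 14 - pH = 14 - 6.63
pOH = 7.37:

7.37


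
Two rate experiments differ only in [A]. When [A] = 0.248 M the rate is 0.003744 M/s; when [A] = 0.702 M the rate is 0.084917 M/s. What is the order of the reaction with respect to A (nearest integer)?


Rate is proportional to [A]^n, so rate2/rate1 = ([A]2/[A]1)^n. Take logs to solve for n.
rate2/rate1 = 0.084917 / 0.003744 = 22.6808
[A]2/[A]1 = 0.702 / 0.248 = 2.8306
n = ln(22.6808) / ln(2.8306) = 3.0
Nearest integer order:

3


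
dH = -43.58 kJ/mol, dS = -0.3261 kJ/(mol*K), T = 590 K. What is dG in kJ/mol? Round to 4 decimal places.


Gibbs: dG = dH - T*dS (consistent units, dS already in kJ/(mol*K)).
T*dS = 590 * -0.3261 = -192.399
dG = -43.58 - (-192.399)
dG = 148.819 kJ/mol, rounded to 4 dp:

148.8190 kJ/mol


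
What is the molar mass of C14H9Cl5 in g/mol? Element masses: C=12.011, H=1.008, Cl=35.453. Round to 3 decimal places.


M = sum(count * atomic_mass) over atoms.
M = 14*12.011 + 9*1.008 + 5*35.453
M = 168.154 + 9.072 + 177.265
M = 354.491 g/mol, rounded to 3 dp:

354.491 g/mol


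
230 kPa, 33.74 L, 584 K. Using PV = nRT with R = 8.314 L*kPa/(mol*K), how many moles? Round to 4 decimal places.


PV = nRT, solve for n = PV / (RT).
PV = 230 * 33.74 = 7760.2
RT = 8.314 * 584 = 4855.376
n = 7760.2 / 4855.376
n = 1.59826963 mol, rounded to 4 dp:

1.5983 mol


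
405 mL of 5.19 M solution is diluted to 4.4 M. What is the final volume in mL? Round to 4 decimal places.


Dilution: M1*V1 = M2*V2, solve for V2.
V2 = M1*V1 / M2
V2 = 5.19 * 405 / 4.4
V2 = 2101.95 / 4.4
V2 = 477.71590909 mL, rounded to 4 dp:

477.7159 mL


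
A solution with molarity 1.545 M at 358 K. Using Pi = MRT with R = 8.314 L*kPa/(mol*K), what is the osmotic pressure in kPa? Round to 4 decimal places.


Osmotic pressure (van't Hoff): Pi = M*R*T.
RT = 8.314 * 358 = 2976.412
Pi = 1.545 * 2976.412
Pi = 4598.55654 kPa, rounded to 4 dp:

4598.5565 kPa


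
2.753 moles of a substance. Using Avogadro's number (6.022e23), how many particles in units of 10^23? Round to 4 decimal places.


N = n * NA, then divide by 1e23 for the requested units.
N / 1e23 = n * 6.022
N / 1e23 = 2.753 * 6.022
N / 1e23 = 16.578566, rounded to 4 dp:

16.5786


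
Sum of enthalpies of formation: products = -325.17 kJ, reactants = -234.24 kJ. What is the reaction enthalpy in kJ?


dH_rxn = sum(dH_f products) - sum(dH_f reactants)
dH_rxn = -325.17 - (-234.24)
dH_rxn = -90.93 kJ:

-90.93 kJ


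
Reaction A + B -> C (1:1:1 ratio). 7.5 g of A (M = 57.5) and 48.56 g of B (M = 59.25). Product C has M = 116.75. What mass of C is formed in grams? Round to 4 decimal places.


Find moles of each reactant; the smaller value is the limiting reagent in a 1:1:1 reaction, so moles_C equals moles of the limiter.
n_A = mass_A / M_A = 7.5 / 57.5 = 0.130435 mol
n_B = mass_B / M_B = 48.56 / 59.25 = 0.819578 mol
Limiting reagent: A (smaller), n_limiting = 0.130435 mol
mass_C = n_limiting * M_C = 0.130435 * 116.75
mass_C = 15.22828625 g, rounded to 4 dp:

15.2283 g


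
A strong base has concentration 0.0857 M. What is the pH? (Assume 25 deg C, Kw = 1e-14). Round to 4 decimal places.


A strong base dissociates completely, so [OH-] equals the given concentration.
pOH = -log10([OH-]) = -log10(0.0857) = 1.067019
pH = 14 - pOH = 14 - 1.067019
pH = 12.932981, rounded to 4 dp:

12.9330


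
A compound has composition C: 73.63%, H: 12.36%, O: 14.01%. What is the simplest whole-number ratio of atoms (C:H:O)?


Assume 100 g of compound, divide each mass% by atomic mass to get moles, then normalize by the smallest to get a raw atom ratio.
Moles per 100 g: C: 73.63/12.011 = 6.1302, H: 12.36/1.008 = 12.2619, O: 14.01/15.999 = 0.8757
Raw ratio (divide by min = 0.8757): C: 7.001, H: 14.003, O: 1.0
Multiply by 1 to clear fractions: C: 7.001 ~= 7, H: 14.003 ~= 14, O: 1.0 ~= 1
Reduce by GCD to get the simplest whole-number ratio:

7:14:1


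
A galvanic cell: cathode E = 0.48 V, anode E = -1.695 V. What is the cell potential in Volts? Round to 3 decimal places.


Standard cell potential: E_cell = E_cathode - E_anode.
E_cell = 0.48 - (-1.695)
E_cell = 2.175 V, rounded to 3 dp:

2.175 V


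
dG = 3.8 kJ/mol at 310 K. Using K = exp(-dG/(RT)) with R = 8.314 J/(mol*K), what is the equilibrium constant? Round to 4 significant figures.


dG is in kJ/mol; multiply by 1000 to match R in J/(mol*K).
RT = 8.314 * 310 = 2577.34 J/mol
exponent = -dG*1000 / (RT) = -(3.8*1000) / 2577.34 = -1.47438832
K = exp(-1.47438832)
K = 0.22891871, rounded to 4 significant figures:

0.2289


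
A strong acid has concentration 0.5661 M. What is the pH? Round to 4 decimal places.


A strong acid dissociates completely, so [H+] equals the given concentration.
pH = -log10([H+]) = -log10(0.5661)
pH = 0.24710685, rounded to 4 dp:

0.2471


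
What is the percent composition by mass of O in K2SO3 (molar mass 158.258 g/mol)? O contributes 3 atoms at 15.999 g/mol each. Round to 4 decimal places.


pct = 100 * (n_elem * M_elem) / M_total
mass_contribution = 3 * 15.999 = 47.997 g/mol
pct = 100 * 47.997 / 158.258
pct = 30.32832463 %, rounded to 4 dp:

30.3283 %


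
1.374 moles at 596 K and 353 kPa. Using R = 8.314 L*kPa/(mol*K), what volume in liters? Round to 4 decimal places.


PV = nRT, solve for V = nRT / P.
nRT = 1.374 * 8.314 * 596 = 6808.3679
V = 6808.3679 / 353
V = 19.28716119 L, rounded to 4 dp:

19.2872 L


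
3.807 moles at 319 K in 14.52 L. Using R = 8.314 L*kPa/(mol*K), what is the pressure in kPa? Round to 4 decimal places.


PV = nRT, solve for P = nRT / V.
nRT = 3.807 * 8.314 * 319 = 10096.796
P = 10096.796 / 14.52
P = 695.37162534 kPa, rounded to 4 dp:

695.3716 kPa


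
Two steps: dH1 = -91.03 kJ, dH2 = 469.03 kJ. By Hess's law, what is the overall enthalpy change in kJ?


Hess's law: enthalpy is a state function, so add the step enthalpies.
dH_total = dH1 + dH2 = -91.03 + (469.03)
dH_total = 378.0 kJ:

378.00 kJ


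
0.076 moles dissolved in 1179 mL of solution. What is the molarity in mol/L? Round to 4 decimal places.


Convert volume to liters: V_L = V_mL / 1000.
V_L = 1179 / 1000 = 1.179 L
M = n / V_L = 0.076 / 1.179
M = 0.06446141 mol/L, rounded to 4 dp:

0.0645 mol/L


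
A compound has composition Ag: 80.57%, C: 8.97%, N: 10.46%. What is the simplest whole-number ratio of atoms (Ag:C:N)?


Assume 100 g of compound, divide each mass% by atomic mass to get moles, then normalize by the smallest to get a raw atom ratio.
Moles per 100 g: Ag: 80.57/107.868 = 0.7469, C: 8.97/12.011 = 0.7468, N: 10.46/14.007 = 0.7468
Raw ratio (divide by min = 0.7468): Ag: 1.0, C: 1.0, N: 1.0
Multiply by 1 to clear fractions: Ag: 1.0 ~= 1, C: 1.0 ~= 1, N: 1.0 ~= 1
Reduce by GCD to get the simplest whole-number ratio:

1:1:1


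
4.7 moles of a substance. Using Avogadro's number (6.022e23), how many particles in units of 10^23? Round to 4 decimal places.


N = n * NA, then divide by 1e23 for the requested units.
N / 1e23 = n * 6.022
N / 1e23 = 4.7 * 6.022
N / 1e23 = 28.3034, rounded to 4 dp:

28.3034


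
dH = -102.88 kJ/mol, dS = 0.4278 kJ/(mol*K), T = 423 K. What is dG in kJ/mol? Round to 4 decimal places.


Gibbs: dG = dH - T*dS (consistent units, dS already in kJ/(mol*K)).
T*dS = 423 * 0.4278 = 180.9594
dG = -102.88 - (180.9594)
dG = -283.8394 kJ/mol, rounded to 4 dp:

-283.8394 kJ/mol


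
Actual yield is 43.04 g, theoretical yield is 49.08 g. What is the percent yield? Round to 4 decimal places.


% yield = 100 * actual / theoretical
% yield = 100 * 43.04 / 49.08
% yield = 87.69356153 %, rounded to 4 dp:

87.6936 %


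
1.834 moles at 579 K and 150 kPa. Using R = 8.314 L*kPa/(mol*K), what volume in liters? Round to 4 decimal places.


PV = nRT, solve for V = nRT / P.
nRT = 1.834 * 8.314 * 579 = 8828.5202
V = 8828.5202 / 150
V = 58.85680133 L, rounded to 4 dp:

58.8568 L


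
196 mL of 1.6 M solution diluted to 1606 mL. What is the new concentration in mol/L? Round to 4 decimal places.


Dilution: M1*V1 = M2*V2, solve for M2.
M2 = M1*V1 / V2
M2 = 1.6 * 196 / 1606
M2 = 313.6 / 1606
M2 = 0.19526775 mol/L, rounded to 4 dp:

0.1953 mol/L


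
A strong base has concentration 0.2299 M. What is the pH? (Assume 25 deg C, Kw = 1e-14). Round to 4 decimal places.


A strong base dissociates completely, so [OH-] equals the given concentration.
pOH = -log10([OH-]) = -log10(0.2299) = 0.638461
pH = 14 - pOH = 14 - 0.638461
pH = 13.361539, rounded to 4 dp:

13.3615


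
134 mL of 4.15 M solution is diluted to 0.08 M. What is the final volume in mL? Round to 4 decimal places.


Dilution: M1*V1 = M2*V2, solve for V2.
V2 = M1*V1 / M2
V2 = 4.15 * 134 / 0.08
V2 = 556.1 / 0.08
V2 = 6951.25 mL, rounded to 4 dp:

6951.2500 mL


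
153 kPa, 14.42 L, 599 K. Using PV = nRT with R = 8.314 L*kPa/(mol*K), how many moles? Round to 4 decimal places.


PV = nRT, solve for n = PV / (RT).
PV = 153 * 14.42 = 2206.26
RT = 8.314 * 599 = 4980.086
n = 2206.26 / 4980.086
n = 0.44301645 mol, rounded to 4 dp:

0.4430 mol


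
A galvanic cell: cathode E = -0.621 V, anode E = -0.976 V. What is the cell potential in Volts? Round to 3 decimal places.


Standard cell potential: E_cell = E_cathode - E_anode.
E_cell = -0.621 - (-0.976)
E_cell = 0.355 V, rounded to 3 dp:

0.355 V


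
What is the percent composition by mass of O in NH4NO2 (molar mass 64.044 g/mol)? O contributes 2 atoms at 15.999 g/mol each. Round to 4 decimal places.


pct = 100 * (n_elem * M_elem) / M_total
mass_contribution = 2 * 15.999 = 31.998 g/mol
pct = 100 * 31.998 / 64.044
pct = 49.96252576 %, rounded to 4 dp:

49.9625 %


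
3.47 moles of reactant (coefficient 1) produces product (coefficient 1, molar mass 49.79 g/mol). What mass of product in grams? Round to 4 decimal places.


Use the coefficient ratio to convert reactant moles to product moles, then multiply by the product's molar mass.
moles_P = moles_R * (coeff_P / coeff_R) = 3.47 * (1/1) = 3.47
mass_P = moles_P * M_P = 3.47 * 49.79
mass_P = 172.7713 g, rounded to 4 dp:

172.7713 g


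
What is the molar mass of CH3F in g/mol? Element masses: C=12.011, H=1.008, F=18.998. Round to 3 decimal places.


M = sum(count * atomic_mass) over atoms.
M = 1*12.011 + 3*1.008 + 1*18.998
M = 12.011 + 3.024 + 18.998
M = 34.033 g/mol, rounded to 3 dp:

34.033 g/mol


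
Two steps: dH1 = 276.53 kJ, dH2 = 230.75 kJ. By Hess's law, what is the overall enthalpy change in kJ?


Hess's law: enthalpy is a state function, so add the step enthalpies.
dH_total = dH1 + dH2 = 276.53 + (230.75)
dH_total = 507.28 kJ:

507.28 kJ


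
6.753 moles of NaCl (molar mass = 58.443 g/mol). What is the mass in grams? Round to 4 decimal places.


mass = n * M
mass = 6.753 * 58.443
mass = 394.665579 g, rounded to 4 dp:

394.6656 g


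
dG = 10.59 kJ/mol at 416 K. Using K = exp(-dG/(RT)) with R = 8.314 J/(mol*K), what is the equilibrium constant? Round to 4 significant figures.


dG is in kJ/mol; multiply by 1000 to match R in J/(mol*K).
RT = 8.314 * 416 = 3458.624 J/mol
exponent = -dG*1000 / (RT) = -(10.59*1000) / 3458.624 = -3.06191133
K = exp(-3.06191133)
K = 0.046798163, rounded to 4 significant figures:

0.04680


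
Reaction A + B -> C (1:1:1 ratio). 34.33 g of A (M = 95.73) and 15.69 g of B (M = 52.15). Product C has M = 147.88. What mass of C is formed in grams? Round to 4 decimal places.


Find moles of each reactant; the smaller value is the limiting reagent in a 1:1:1 reaction, so moles_C equals moles of the limiter.
n_A = mass_A / M_A = 34.33 / 95.73 = 0.358613 mol
n_B = mass_B / M_B = 15.69 / 52.15 = 0.300863 mol
Limiting reagent: B (smaller), n_limiting = 0.300863 mol
mass_C = n_limiting * M_C = 0.300863 * 147.88
mass_C = 44.49162044 g, rounded to 4 dp:

44.4916 g


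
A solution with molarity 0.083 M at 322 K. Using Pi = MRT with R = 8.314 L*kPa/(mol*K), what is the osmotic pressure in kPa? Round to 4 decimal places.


Osmotic pressure (van't Hoff): Pi = M*R*T.
RT = 8.314 * 322 = 2677.108
Pi = 0.083 * 2677.108
Pi = 222.199964 kPa, rounded to 4 dp:

222.2000 kPa


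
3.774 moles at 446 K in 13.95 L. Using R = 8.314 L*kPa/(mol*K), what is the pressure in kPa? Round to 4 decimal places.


PV = nRT, solve for P = nRT / V.
nRT = 3.774 * 8.314 * 446 = 13994.1581
P = 13994.1581 / 13.95
P = 1003.1654552 kPa, rounded to 4 dp:

1003.1655 kPa


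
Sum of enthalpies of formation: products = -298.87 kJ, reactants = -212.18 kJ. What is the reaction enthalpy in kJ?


dH_rxn = sum(dH_f products) - sum(dH_f reactants)
dH_rxn = -298.87 - (-212.18)
dH_rxn = -86.69 kJ:

-86.69 kJ


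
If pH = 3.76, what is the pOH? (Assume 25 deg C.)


At 25 deg C, pH + pOH = 14.
pOH = 14 - pH = 14 - 3.76
pOH = 10.24:

10.24


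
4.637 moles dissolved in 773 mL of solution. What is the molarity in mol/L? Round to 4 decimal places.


Convert volume to liters: V_L = V_mL / 1000.
V_L = 773 / 1000 = 0.773 L
M = n / V_L = 4.637 / 0.773
M = 5.99870634 mol/L, rounded to 4 dp:

5.9987 mol/L


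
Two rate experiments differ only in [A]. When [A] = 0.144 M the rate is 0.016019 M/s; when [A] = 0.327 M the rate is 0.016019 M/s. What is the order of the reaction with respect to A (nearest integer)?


Rate is proportional to [A]^n, so rate2/rate1 = ([A]2/[A]1)^n. Take logs to solve for n.
rate2/rate1 = 0.016019 / 0.016019 = 1.0
[A]2/[A]1 = 0.327 / 0.144 = 2.2708
n = ln(1.0) / ln(2.2708) = 0.0
Nearest integer order:

0


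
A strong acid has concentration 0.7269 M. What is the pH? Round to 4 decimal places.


A strong acid dissociates completely, so [H+] equals the given concentration.
pH = -log10([H+]) = -log10(0.7269)
pH = 0.13852533, rounded to 4 dp:

0.1385


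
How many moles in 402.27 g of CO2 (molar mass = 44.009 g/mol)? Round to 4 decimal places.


n = mass / M
n = 402.27 / 44.009
n = 9.14063033 mol, rounded to 4 dp:

9.1406 mol


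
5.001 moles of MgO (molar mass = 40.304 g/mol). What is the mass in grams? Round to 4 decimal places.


mass = n * M
mass = 5.001 * 40.304
mass = 201.560304 g, rounded to 4 dp:

201.5603 g


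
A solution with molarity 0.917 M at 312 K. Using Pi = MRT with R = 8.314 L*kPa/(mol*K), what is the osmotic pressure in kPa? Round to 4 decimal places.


Osmotic pressure (van't Hoff): Pi = M*R*T.
RT = 8.314 * 312 = 2593.968
Pi = 0.917 * 2593.968
Pi = 2378.668656 kPa, rounded to 4 dp:

2378.6687 kPa


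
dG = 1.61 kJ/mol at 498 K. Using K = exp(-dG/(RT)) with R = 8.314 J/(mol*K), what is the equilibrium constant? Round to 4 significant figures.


dG is in kJ/mol; multiply by 1000 to match R in J/(mol*K).
RT = 8.314 * 498 = 4140.372 J/mol
exponent = -dG*1000 / (RT) = -(1.61*1000) / 4140.372 = -0.38885395
K = exp(-0.38885395)
K = 0.67783326, rounded to 4 significant figures:

0.6778


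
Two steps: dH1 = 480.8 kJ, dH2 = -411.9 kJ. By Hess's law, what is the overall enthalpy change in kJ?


Hess's law: enthalpy is a state function, so add the step enthalpies.
dH_total = dH1 + dH2 = 480.8 + (-411.9)
dH_total = 68.9 kJ:

68.90 kJ


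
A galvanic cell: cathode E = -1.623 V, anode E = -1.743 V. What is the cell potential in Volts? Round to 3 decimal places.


Standard cell potential: E_cell = E_cathode - E_anode.
E_cell = -1.623 - (-1.743)
E_cell = 0.12 V, rounded to 3 dp:

0.120 V


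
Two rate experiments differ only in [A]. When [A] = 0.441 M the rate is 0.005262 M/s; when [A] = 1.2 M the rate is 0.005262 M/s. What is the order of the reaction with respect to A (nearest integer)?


Rate is proportional to [A]^n, so rate2/rate1 = ([A]2/[A]1)^n. Take logs to solve for n.
rate2/rate1 = 0.005262 / 0.005262 = 1.0
[A]2/[A]1 = 1.2 / 0.441 = 2.7211
n = ln(1.0) / ln(2.7211) = 0.0
Nearest integer order:

0


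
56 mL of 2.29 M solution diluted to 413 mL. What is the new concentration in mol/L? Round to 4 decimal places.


Dilution: M1*V1 = M2*V2, solve for M2.
M2 = M1*V1 / V2
M2 = 2.29 * 56 / 413
M2 = 128.24 / 413
M2 = 0.31050847 mol/L, rounded to 4 dp:

0.3105 mol/L


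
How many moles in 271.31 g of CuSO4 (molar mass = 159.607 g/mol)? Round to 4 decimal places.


n = mass / M
n = 271.31 / 159.607
n = 1.69986279 mol, rounded to 4 dp:

1.6999 mol


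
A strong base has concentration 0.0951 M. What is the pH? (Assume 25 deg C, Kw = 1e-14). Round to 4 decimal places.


A strong base dissociates completely, so [OH-] equals the given concentration.
pOH = -log10([OH-]) = -log10(0.0951) = 1.021819
pH = 14 - pOH = 14 - 1.021819
pH = 12.978181, rounded to 4 dp:

12.9782


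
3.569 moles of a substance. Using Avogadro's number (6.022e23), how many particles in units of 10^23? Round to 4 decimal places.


N = n * NA, then divide by 1e23 for the requested units.
N / 1e23 = n * 6.022
N / 1e23 = 3.569 * 6.022
N / 1e23 = 21.492518, rounded to 4 dp:

21.4925


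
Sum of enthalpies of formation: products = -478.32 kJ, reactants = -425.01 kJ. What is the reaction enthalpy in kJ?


dH_rxn = sum(dH_f products) - sum(dH_f reactants)
dH_rxn = -478.32 - (-425.01)
dH_rxn = -53.31 kJ:

-53.31 kJ


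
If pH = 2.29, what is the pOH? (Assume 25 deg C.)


At 25 deg C, pH + pOH = 14.
pOH = 14 - pH = 14 - 2.29
pOH = 11.71:

11.71


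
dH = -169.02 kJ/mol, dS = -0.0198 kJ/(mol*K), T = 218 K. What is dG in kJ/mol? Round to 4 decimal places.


Gibbs: dG = dH - T*dS (consistent units, dS already in kJ/(mol*K)).
T*dS = 218 * -0.0198 = -4.3164
dG = -169.02 - (-4.3164)
dG = -164.7036 kJ/mol, rounded to 4 dp:

-164.7036 kJ/mol


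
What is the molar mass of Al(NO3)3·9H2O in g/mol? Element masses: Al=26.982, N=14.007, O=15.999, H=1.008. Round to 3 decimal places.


M = sum(count * atomic_mass) over atoms.
M = 1*26.982 + 3*14.007 + 18*15.999 + 18*1.008
M = 26.982 + 42.021 + 287.982 + 18.144
M = 375.129 g/mol, rounded to 3 dp:

375.129 g/mol


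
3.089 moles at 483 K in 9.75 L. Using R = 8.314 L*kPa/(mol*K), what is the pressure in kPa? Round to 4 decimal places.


PV = nRT, solve for P = nRT / V.
nRT = 3.089 * 8.314 * 483 = 12404.3799
P = 12404.3799 / 9.75
P = 1272.24409231 kPa, rounded to 4 dp:

1272.2441 kPa


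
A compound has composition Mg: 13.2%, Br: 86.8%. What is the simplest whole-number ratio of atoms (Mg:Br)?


Assume 100 g of compound, divide each mass% by atomic mass to get moles, then normalize by the smallest to get a raw atom ratio.
Moles per 100 g: Mg: 13.2/24.305 = 0.5431, Br: 86.8/79.904 = 1.0863
Raw ratio (divide by min = 0.5431): Mg: 1.0, Br: 2.0
Multiply by 1 to clear fractions: Mg: 1.0 ~= 1, Br: 2.0 ~= 2
Reduce by GCD to get the simplest whole-number ratio:

1:2


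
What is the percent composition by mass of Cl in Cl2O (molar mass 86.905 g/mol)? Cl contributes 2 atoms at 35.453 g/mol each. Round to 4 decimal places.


pct = 100 * (n_elem * M_elem) / M_total
mass_contribution = 2 * 35.453 = 70.906 g/mol
pct = 100 * 70.906 / 86.905
pct = 81.59024222 %, rounded to 4 dp:

81.5902 %


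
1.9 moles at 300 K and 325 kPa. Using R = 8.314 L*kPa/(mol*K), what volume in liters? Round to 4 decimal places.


PV = nRT, solve for V = nRT / P.
nRT = 1.9 * 8.314 * 300 = 4738.98
V = 4738.98 / 325
V = 14.58147692 L, rounded to 4 dp:

14.5815 L


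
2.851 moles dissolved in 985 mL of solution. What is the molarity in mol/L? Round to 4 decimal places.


Convert volume to liters: V_L = V_mL / 1000.
V_L = 985 / 1000 = 0.985 L
M = n / V_L = 2.851 / 0.985
M = 2.89441624 mol/L, rounded to 4 dp:

2.8944 mol/L


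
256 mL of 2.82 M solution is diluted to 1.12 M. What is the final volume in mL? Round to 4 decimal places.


Dilution: M1*V1 = M2*V2, solve for V2.
V2 = M1*V1 / M2
V2 = 2.82 * 256 / 1.12
V2 = 721.92 / 1.12
V2 = 644.57142857 mL, rounded to 4 dp:

644.5714 mL


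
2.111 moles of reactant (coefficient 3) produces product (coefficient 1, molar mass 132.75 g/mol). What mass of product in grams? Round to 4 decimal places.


Use the coefficient ratio to convert reactant moles to product moles, then multiply by the product's molar mass.
moles_P = moles_R * (coeff_P / coeff_R) = 2.111 * (1/3) = 0.703667
mass_P = moles_P * M_P = 0.703667 * 132.75
mass_P = 93.41179425 g, rounded to 4 dp:

93.4118 g


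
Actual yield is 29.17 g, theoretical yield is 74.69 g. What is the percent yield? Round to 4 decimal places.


% yield = 100 * actual / theoretical
% yield = 100 * 29.17 / 74.69
% yield = 39.05475967 %, rounded to 4 dp:

39.0548 %


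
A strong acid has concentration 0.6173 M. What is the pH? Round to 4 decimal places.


A strong acid dissociates completely, so [H+] equals the given concentration.
pH = -log10([H+]) = -log10(0.6173)
pH = 0.20950372, rounded to 4 dp:

0.2095


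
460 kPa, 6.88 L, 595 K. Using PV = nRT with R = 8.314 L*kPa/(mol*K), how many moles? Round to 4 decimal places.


PV = nRT, solve for n = PV / (RT).
PV = 460 * 6.88 = 3164.8
RT = 8.314 * 595 = 4946.83
n = 3164.8 / 4946.83
n = 0.63976324 mol, rounded to 4 dp:

0.6398 mol


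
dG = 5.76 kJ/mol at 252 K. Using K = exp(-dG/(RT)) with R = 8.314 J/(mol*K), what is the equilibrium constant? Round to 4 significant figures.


dG is in kJ/mol; multiply by 1000 to match R in J/(mol*K).
RT = 8.314 * 252 = 2095.128 J/mol
exponent = -dG*1000 / (RT) = -(5.76*1000) / 2095.128 = -2.74923537
K = exp(-2.74923537)
K = 0.063976761, rounded to 4 significant figures:

0.06398


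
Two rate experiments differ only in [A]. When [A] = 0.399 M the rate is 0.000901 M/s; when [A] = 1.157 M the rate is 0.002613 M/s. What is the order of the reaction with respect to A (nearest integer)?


Rate is proportional to [A]^n, so rate2/rate1 = ([A]2/[A]1)^n. Take logs to solve for n.
rate2/rate1 = 0.002613 / 0.000901 = 2.9001
[A]2/[A]1 = 1.157 / 0.399 = 2.8997
n = ln(2.9001) / ln(2.8997) = 1.0
Nearest integer order:

1


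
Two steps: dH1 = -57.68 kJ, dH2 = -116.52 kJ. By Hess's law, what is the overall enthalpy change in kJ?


Hess's law: enthalpy is a state function, so add the step enthalpies.
dH_total = dH1 + dH2 = -57.68 + (-116.52)
dH_total = -174.2 kJ:

-174.20 kJ


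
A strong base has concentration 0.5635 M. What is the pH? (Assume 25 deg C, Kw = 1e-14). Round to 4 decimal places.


A strong base dissociates completely, so [OH-] equals the given concentration.
pOH = -log10([OH-]) = -log10(0.5635) = 0.249106
pH = 14 - pOH = 14 - 0.249106
pH = 13.750894, rounded to 4 dp:

13.7509


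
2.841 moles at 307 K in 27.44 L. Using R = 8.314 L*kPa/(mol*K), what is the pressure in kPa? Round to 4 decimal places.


PV = nRT, solve for P = nRT / V.
nRT = 2.841 * 8.314 * 307 = 7251.3627
P = 7251.3627 / 27.44
P = 264.26248907 kPa, rounded to 4 dp:

264.2625 kPa


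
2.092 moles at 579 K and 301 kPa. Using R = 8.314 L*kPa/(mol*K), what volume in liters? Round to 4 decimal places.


PV = nRT, solve for V = nRT / P.
nRT = 2.092 * 8.314 * 579 = 10070.4822
V = 10070.4822 / 301
V = 33.4567515 L, rounded to 4 dp:

33.4568 L


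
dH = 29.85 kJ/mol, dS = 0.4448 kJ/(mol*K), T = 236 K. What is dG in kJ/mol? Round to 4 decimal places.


Gibbs: dG = dH - T*dS (consistent units, dS already in kJ/(mol*K)).
T*dS = 236 * 0.4448 = 104.9728
dG = 29.85 - (104.9728)
dG = -75.1228 kJ/mol, rounded to 4 dp:

-75.1228 kJ/mol


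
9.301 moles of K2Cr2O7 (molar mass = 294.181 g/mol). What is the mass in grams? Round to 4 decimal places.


mass = n * M
mass = 9.301 * 294.181
mass = 2736.177481 g, rounded to 4 dp:

2736.1775 g


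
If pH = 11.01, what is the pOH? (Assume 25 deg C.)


At 25 deg C, pH + pOH = 14.
pOH = 14 - pH = 14 - 11.01
pOH = 2.99:

2.99


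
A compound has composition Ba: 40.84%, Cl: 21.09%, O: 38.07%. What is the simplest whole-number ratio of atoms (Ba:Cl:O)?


Assume 100 g of compound, divide each mass% by atomic mass to get moles, then normalize by the smallest to get a raw atom ratio.
Moles per 100 g: Ba: 40.84/137.327 = 0.2974, Cl: 21.09/35.453 = 0.5949, O: 38.07/15.999 = 2.3795
Raw ratio (divide by min = 0.2974): Ba: 1.0, Cl: 2.0, O: 8.001
Multiply by 1 to clear fractions: Ba: 1.0 ~= 1, Cl: 2.0 ~= 2, O: 8.001 ~= 8
Reduce by GCD to get the simplest whole-number ratio:

1:2:8


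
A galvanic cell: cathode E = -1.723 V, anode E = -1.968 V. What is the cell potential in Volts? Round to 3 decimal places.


Standard cell potential: E_cell = E_cathode - E_anode.
E_cell = -1.723 - (-1.968)
E_cell = 0.245 V, rounded to 3 dp:

0.245 V


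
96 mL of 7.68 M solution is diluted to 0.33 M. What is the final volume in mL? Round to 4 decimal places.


Dilution: M1*V1 = M2*V2, solve for V2.
V2 = M1*V1 / M2
V2 = 7.68 * 96 / 0.33
V2 = 737.28 / 0.33
V2 = 2234.18181818 mL, rounded to 4 dp:

2234.1818 mL


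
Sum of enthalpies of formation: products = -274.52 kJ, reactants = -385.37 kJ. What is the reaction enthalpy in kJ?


dH_rxn = sum(dH_f products) - sum(dH_f reactants)
dH_rxn = -274.52 - (-385.37)
dH_rxn = 110.85 kJ:

110.85 kJ


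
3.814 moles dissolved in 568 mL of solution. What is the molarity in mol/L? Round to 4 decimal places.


Convert volume to liters: V_L = V_mL / 1000.
V_L = 568 / 1000 = 0.568 L
M = n / V_L = 3.814 / 0.568
M = 6.71478873 mol/L, rounded to 4 dp:

6.7148 mol/L


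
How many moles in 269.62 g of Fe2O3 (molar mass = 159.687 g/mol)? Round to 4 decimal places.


n = mass / M
n = 269.62 / 159.687
n = 1.68842799 mol, rounded to 4 dp:

1.6884 mol


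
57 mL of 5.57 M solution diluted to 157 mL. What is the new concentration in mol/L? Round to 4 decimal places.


Dilution: M1*V1 = M2*V2, solve for M2.
M2 = M1*V1 / V2
M2 = 5.57 * 57 / 157
M2 = 317.49 / 157
M2 = 2.0222293 mol/L, rounded to 4 dp:

2.0222 mol/L


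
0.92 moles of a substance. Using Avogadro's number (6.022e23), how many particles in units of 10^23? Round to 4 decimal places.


N = n * NA, then divide by 1e23 for the requested units.
N / 1e23 = n * 6.022
N / 1e23 = 0.92 * 6.022
N / 1e23 = 5.54024, rounded to 4 dp:

5.5402


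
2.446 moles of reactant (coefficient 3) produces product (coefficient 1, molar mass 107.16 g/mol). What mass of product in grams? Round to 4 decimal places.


Use the coefficient ratio to convert reactant moles to product moles, then multiply by the product's molar mass.
moles_P = moles_R * (coeff_P / coeff_R) = 2.446 * (1/3) = 0.815333
mass_P = moles_P * M_P = 0.815333 * 107.16
mass_P = 87.37108428 g, rounded to 4 dp:

87.3711 g


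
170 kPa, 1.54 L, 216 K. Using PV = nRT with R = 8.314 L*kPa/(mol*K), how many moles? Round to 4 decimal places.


PV = nRT, solve for n = PV / (RT).
PV = 170 * 1.54 = 261.8
RT = 8.314 * 216 = 1795.824
n = 261.8 / 1795.824
n = 0.14578266 mol, rounded to 4 dp:

0.1458 mol


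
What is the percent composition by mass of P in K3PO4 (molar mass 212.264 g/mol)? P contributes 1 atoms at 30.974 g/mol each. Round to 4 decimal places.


pct = 100 * (n_elem * M_elem) / M_total
mass_contribution = 1 * 30.974 = 30.974 g/mol
pct = 100 * 30.974 / 212.264
pct = 14.59220593 %, rounded to 4 dp:

14.5922 %
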